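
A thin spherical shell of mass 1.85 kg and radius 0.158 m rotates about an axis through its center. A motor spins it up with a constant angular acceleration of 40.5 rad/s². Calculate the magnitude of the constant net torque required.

I = (2/3)MR² = (2/3)(1.85)(0.158)² = 0.03079 kg·m².
τ = Iα = (0.03079)(40.50) = 1.247 N·m.

τ ≈ 1.25 N·m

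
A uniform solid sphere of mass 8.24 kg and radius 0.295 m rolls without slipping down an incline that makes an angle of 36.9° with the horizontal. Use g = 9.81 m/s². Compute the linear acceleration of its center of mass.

Translation along the incline: Mg sinθ − f = Ma.
Rotation about the center: fR = Iα with I = (2/5)MR². No-slip gives a = αR, so f = (I/R²)a = (2/5)M a.
Substituting: Mg sinθ = (1 + 0.4000)Ma, so a = g sinθ/(1 + 0.4000) = (9.81) sin 36.9° / 1.400 = 4.207 m/s².

a ≈ 4.21 m/s²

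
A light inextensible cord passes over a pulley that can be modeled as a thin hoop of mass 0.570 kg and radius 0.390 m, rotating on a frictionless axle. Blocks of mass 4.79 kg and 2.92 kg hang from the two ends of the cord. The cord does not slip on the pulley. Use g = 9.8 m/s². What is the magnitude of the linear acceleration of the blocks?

I = MR² = (0.570)(0.390)² = 0.08670 kg·m².
Heavier block: m₁g − T₁ = m₁a. Lighter block: T₂ − m₂g = m₂a.
Pulley: (T₁ − T₂)R = Iα = I(a/R), so T₁ − T₂ = (I/R²)a = 1·M_p a = 0.5700·a.
Adding the three: (m₁ − m₂)g = (m₁ + m₂ + 0.5700)a, so a = (4.79 − 2.92)(9.8)/(4.79 + 2.92 + 0.5700) = 2.213 m/s².

a ≈ 2.21 m/s²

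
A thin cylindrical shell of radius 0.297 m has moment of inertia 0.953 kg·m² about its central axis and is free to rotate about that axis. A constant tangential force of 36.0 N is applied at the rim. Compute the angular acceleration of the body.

τ = F R = (36.0)(0.297) = 10.69 N·m.
Newton's second law for rotation, τ = Iα, gives α = τ/I = 10.69/0.9530 = 11.22 rad/s².

α ≈ 11.2 rad/s²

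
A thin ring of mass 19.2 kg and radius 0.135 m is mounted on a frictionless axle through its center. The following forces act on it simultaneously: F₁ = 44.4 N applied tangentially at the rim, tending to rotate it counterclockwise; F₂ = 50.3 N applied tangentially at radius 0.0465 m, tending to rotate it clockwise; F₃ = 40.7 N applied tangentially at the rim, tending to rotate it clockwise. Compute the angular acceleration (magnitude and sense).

I = MR² = (19.2)(0.135)² = 0.3499 kg·m².
Taking counterclockwise as positive: τ₁ = +(44.4)(0.135) = +5.994 N·m; τ₂ = −(50.3)(0.0465) = −2.339 N·m; τ₃ = −(40.7)(0.135) = −5.495 N·m.
Net torque τ = -1.839 N·m.
α = τ/I = -1.839/0.3499 = -5.257 rad/s².

α ≈ 5.26 rad/s², clockwise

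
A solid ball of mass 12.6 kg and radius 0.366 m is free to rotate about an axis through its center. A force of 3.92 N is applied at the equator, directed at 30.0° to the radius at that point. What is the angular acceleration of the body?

I = (2/5)MR² = (2/5)(12.6)(0.366)² = 0.6751 kg·m².
Only the tangential component produces torque: τ = F R sinθ = (3.92)(0.366) sin 30.0° = 0.7174 N·m.
From τ = Iα: α = 0.7174/0.6751 = 1.063 rad/s².

α ≈ 1.06 rad/s²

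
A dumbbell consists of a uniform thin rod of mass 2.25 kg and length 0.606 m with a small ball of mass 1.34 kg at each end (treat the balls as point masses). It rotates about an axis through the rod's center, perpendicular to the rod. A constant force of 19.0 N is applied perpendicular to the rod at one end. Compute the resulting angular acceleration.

α ≈ 18.3 rad/s²

I_rod = (1/12)ML² = (1/12)(2.25)(0.606)² = 0.06886 kg·m².
I_balls = 2·m·(L/2)² = 2(1.34)(0.3030)² = 0.2460 kg·m².
Total I = 0.3149 kg·m².
τ = F·(L/2) = (19.0)(0.303) = 5.757 N·m.
α = τ/I = 5.757/0.3149 = 18.28 rad/s².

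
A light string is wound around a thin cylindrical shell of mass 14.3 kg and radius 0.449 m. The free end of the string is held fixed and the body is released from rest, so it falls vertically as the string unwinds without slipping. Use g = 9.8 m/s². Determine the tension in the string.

Translation: Mg − T = Ma. Rotation about the center: TR = Iα with I = MR².
With a = αR: T = (I/R²)a = M a, so Mg = (1 + 1.000)Ma.
a = g/(1 + 1.000) = 9.8/2.000 = 4.900 m/s².
T = 1.000·M·a = (1.000)(14.3)(4.900) = 70.07 N.

T ≈ 70.1 N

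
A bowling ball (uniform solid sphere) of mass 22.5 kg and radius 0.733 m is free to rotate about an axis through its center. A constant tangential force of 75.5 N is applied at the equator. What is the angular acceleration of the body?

I = (2/5)MR² = (2/5)(22.5)(0.733)² = 4.836 kg·m².
τ = F R = (75.5)(0.733) = 55.34 N·m.
Newton's second law for rotation, τ = Iα, gives α = τ/I = 55.34/4.836 = 11.44 rad/s².

α ≈ 11.4 rad/s²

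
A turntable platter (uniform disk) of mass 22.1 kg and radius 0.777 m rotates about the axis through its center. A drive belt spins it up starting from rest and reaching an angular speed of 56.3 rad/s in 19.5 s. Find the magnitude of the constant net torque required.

I = ½MR² = (1/2)(22.1)(0.777)² = 6.671 kg·m².
α = Δω/Δt = (56.3 − 0)/19.5 = 2.887 rad/s².
τ = Iα = (6.671)(2.887) = 19.26 N·m.

τ ≈ 19.3 N·m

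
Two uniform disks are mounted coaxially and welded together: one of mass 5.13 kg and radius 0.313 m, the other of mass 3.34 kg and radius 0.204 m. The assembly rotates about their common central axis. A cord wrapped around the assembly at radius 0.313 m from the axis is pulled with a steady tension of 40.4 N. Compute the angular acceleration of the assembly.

α ≈ 39.4 rad/s²

I = ½M₁R₁² + ½M₂R₂² = ½(5.13)(0.313)² + ½(3.34)(0.204)² = 0.3208 kg·m².
τ = F r = (40.4)(0.313) = 12.65 N·m.
α = τ/I = 12.65/0.3208 = 39.42 rad/s².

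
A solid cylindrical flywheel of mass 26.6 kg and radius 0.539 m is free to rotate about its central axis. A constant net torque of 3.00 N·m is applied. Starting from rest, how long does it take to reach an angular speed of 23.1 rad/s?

t ≈ 29.8 s

I = ½MR² = (1/2)(26.6)(0.539)² = 3.864 kg·m².
α = τ/I = 3.00/3.864 = 0.7764 rad/s².
ω = αt ⇒ t = ω/α = 23.1/0.7764 = 29.75 s.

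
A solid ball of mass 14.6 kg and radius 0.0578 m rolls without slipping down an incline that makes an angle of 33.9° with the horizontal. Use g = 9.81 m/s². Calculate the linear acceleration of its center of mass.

a ≈ 3.91 m/s²

Translation along the incline: Mg sinθ − f = Ma.
Rotation about the center: fR = Iα with I = (2/5)MR². No-slip gives a = αR, so f = (I/R²)a = (2/5)M a.
Substituting: Mg sinθ = (1 + 0.4000)Ma, so a = g sinθ/(1 + 0.4000) = (9.81) sin 33.9° / 1.400 = 3.908 m/s².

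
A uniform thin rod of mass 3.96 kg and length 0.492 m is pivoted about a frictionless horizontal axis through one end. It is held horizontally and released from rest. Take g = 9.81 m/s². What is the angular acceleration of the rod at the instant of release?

About the pivot, I = (1/3)ML² = (1/3)(3.96)(0.492)² = 0.3195 kg·m².
The weight acts at the center, a distance L/2 = 0.2460 m from the pivot; τ = Mg(L/2) = 9.557 N·m.
α = τ/I = 9.557/0.3195 = 29.91 rad/s².
(Equivalently α = (3g/(2L)) = 29.91 rad/s².)

α ≈ 29.9 rad/s²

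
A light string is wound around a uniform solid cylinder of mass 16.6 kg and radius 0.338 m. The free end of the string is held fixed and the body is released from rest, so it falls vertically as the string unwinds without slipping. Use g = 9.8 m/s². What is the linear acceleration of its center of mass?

Translation: Mg − T = Ma. Rotation about the center: TR = Iα with I = ½MR².
With a = αR: T = (I/R²)a = (1/2)M a, so Mg = (1 + 0.5000)Ma.
a = g/(1 + 0.5000) = 9.8/1.500 = 6.533 m/s².

a ≈ 6.53 m/s²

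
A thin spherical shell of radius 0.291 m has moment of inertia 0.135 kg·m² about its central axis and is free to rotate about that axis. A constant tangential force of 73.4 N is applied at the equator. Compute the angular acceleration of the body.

α ≈ 158 rad/s²

τ = F R = (73.4)(0.291) = 21.36 N·m.
From τ = Iα: α = 21.36/0.1350 = 158.2 rad/s².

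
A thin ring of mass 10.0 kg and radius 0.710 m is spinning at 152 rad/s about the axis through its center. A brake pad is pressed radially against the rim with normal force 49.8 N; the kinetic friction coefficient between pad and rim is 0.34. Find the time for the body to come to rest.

I = MR² = (10.0)(0.710)² = 5.041 kg·m².
Friction force f = μN = (0.34)(49.8) = 16.93 N at the rim; torque magnitude τ = fR = 12.02 N·m, opposing ω.
|α| = τ/I = 12.02/5.041 = 2.385 rad/s² (deceleration).
0 = ω₀ − |α|t ⇒ t = ω₀/|α| = 152/2.385 = 63.74 s.

t ≈ 63.7 s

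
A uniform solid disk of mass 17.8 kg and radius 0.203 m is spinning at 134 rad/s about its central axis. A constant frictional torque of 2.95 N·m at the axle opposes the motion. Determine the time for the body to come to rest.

I = ½MR² = (1/2)(17.8)(0.203)² = 0.3668 kg·m².
The net torque has magnitude 2.95 N·m, opposing ω.
|α| = τ/I = 2.950/0.3668 = 8.043 rad/s² (deceleration).
0 = ω₀ − |α|t ⇒ t = ω₀/|α| = 134/8.043 = 16.66 s.

t ≈ 16.7 s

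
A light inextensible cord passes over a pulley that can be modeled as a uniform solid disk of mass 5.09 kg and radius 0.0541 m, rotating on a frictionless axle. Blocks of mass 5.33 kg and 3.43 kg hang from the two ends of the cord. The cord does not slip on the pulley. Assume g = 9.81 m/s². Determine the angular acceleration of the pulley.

I = ½MR² = (1/2)(5.09)(0.0541)² = 0.007449 kg·m².
Heavier block: m₁g − T₁ = m₁a. Lighter block: T₂ − m₂g = m₂a.
Pulley: (T₁ − T₂)R = Iα = I(a/R), so T₁ − T₂ = (I/R²)a = (1/2)M_p a = 2.545·a.
Adding the three: (m₁ − m₂)g = (m₁ + m₂ + 2.545)a, so a = (5.33 − 3.43)(9.81)/(5.33 + 3.43 + 2.545) = 1.649 m/s².
α = a/R = 1.649/0.0541 = 30.48 rad/s².

α ≈ 30.5 rad/s²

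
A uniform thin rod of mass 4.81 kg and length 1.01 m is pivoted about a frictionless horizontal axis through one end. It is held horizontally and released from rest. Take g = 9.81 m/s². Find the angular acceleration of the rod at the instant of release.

About the pivot, I = (1/3)ML² = (1/3)(4.81)(1.01)² = 1.636 kg·m².
The weight acts at the center, a distance L/2 = 0.5050 m from the pivot; τ = Mg(L/2) = 23.83 N·m.
α = τ/I = 23.83/1.636 = 14.57 rad/s².

α ≈ 14.6 rad/s²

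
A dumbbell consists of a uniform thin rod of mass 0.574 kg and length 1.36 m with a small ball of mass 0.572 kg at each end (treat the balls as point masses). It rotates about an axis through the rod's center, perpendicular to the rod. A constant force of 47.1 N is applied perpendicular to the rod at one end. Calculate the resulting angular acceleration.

I_rod = (1/12)ML² = (1/12)(0.574)(1.36)² = 0.08847 kg·m².
I_balls = 2·m·(L/2)² = 2(0.572)(0.6800)² = 0.5290 kg·m².
Total I = 0.6175 kg·m².
τ = F·(L/2) = (47.1)(0.680) = 32.03 N·m.
α = τ/I = 32.03/0.6175 = 51.87 rad/s².

α ≈ 51.9 rad/s²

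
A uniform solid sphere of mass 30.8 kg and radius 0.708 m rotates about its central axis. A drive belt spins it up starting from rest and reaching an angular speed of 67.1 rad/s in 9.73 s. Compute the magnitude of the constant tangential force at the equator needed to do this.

I = (2/5)MR² = (2/5)(30.8)(0.708)² = 6.176 kg·m².
α = Δω/Δt = (67.1 − 0)/9.73 = 6.896 rad/s².
The required torque is τ = Iα = (6.176)(6.896) = 42.59 N·m.
A tangential force at the equator gives τ = FR, so F = τ/R = 42.59/0.708 = 60.15 N.

F ≈ 60.2 N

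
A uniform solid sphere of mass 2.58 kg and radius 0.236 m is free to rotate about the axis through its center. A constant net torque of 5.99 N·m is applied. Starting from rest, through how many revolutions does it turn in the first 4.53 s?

I = (2/5)MR² = (2/5)(2.58)(0.236)² = 0.05748 kg·m².
α = τ/I = 5.99/0.05748 = 104.2 rad/s².
θ = ½αt² = ½(104.2)(4.53)² = 1069 rad.
Revolutions = θ/(2π) = 170.2.

≈ 170 revolutions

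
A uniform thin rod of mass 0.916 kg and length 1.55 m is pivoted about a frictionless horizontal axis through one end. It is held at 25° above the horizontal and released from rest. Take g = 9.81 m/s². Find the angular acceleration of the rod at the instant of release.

About the pivot, I = (1/3)ML² = (1/3)(0.916)(1.55)² = 0.7336 kg·m².
The weight acts at the center, a distance L/2 = 0.7750 m from the pivot; τ = Mg(L/2) cos 25° = 6.312 N·m.
α = τ/I = 6.312/0.7336 = 8.604 rad/s².

α ≈ 8.60 rad/s²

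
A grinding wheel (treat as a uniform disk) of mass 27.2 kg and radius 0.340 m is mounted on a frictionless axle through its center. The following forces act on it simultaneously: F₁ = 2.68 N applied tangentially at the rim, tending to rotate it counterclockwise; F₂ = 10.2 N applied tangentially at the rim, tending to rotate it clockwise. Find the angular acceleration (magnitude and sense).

I = ½MR² = (1/2)(27.2)(0.340)² = 1.572 kg·m².
Taking counterclockwise as positive: τ₁ = +(2.68)(0.340) = +0.9112 N·m; τ₂ = −(10.2)(0.340) = −3.468 N·m.
Net torque τ = -2.557 N·m.
α = τ/I = -2.557/1.572 = -1.626 rad/s².

α ≈ 1.63 rad/s², clockwise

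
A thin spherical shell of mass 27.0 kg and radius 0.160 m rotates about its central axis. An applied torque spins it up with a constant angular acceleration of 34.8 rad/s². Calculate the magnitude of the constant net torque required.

I = (2/3)MR² = (2/3)(27.0)(0.160)² = 0.4608 kg·m².
τ = Iα = (0.4608)(34.80) = 16.04 N·m.

τ ≈ 16.0 N·m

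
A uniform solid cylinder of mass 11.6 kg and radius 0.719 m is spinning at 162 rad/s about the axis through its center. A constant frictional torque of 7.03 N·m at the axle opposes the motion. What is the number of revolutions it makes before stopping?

I = ½MR² = (1/2)(11.6)(0.719)² = 2.998 kg·m².
The net torque has magnitude 7.03 N·m, opposing ω.
|α| = τ/I = 7.030/2.998 = 2.345 rad/s² (deceleration).
ω² = ω₀² − 2|α|θ with ω = 0 ⇒ θ = ω₀²/(2|α|) = 5597 rad = 890.7 rev.

≈ 891 revolutions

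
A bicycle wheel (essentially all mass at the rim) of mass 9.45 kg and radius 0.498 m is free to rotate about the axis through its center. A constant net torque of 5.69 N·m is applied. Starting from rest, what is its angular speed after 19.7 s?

ω ≈ 47.8 rad/s

I = MR² = (9.45)(0.498)² = 2.344 kg·m².
α = τ/I = 5.69/2.344 = 2.428 rad/s².
ω = ω₀ + αt = 0 + (2.428)(19.7) = 47.83 rad/s.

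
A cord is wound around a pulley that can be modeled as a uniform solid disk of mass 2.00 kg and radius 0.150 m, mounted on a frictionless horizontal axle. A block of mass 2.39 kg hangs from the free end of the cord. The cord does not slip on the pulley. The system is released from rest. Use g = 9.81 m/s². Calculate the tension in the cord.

I = ½MR² = (1/2)(2.00)(0.150)² = 0.02250 kg·m².
Block: mg − T = ma. Pulley: TR = Iα. No-slip: a = αR, so T = (I/R²)a = 1.000·a.
Then mg = (m + 1.000)a, so a = (2.39)(9.81)/(2.39 + 1.000) = 6.916 m/s².
T = 1.000·a = 6.916 N.

T ≈ 6.92 N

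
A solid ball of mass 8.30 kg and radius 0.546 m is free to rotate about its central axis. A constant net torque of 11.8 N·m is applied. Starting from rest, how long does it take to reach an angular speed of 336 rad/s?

I = (2/5)MR² = (2/5)(8.30)(0.546)² = 0.9897 kg·m².
α = τ/I = 11.8/0.9897 = 11.92 rad/s².
ω = αt ⇒ t = ω/α = 336/11.92 = 28.18 s.

t ≈ 28.2 s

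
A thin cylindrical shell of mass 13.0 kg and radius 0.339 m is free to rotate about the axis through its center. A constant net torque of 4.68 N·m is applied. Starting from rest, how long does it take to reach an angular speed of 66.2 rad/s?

t ≈ 21.1 s

I = MR² = (13.0)(0.339)² = 1.494 kg·m².
α = τ/I = 4.68/1.494 = 3.133 rad/s².
ω = αt ⇒ t = ω/α = 66.2/3.133 = 21.13 s.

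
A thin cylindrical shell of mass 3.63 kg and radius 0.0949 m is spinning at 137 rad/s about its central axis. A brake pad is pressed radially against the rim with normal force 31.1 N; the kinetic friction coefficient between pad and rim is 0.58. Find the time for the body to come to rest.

t ≈ 2.62 s

I = MR² = (3.63)(0.0949)² = 0.03269 kg·m².
Friction force f = μN = (0.58)(31.1) = 18.04 N at the rim; torque magnitude τ = fR = 1.712 N·m, opposing ω.
|α| = τ/I = 1.712/0.03269 = 52.36 rad/s² (deceleration).
0 = ω₀ − |α|t ⇒ t = ω₀/|α| = 137/52.36 = 2.616 s.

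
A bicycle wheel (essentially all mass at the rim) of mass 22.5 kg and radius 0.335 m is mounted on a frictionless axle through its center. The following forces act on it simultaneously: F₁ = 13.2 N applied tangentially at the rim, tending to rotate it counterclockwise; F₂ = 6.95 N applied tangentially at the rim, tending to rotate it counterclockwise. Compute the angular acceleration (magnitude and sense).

α ≈ 2.67 rad/s², counterclockwise

I = MR² = (22.5)(0.335)² = 2.525 kg·m².
Taking counterclockwise as positive: τ₁ = +(13.2)(0.335) = +4.422 N·m; τ₂ = +(6.95)(0.335) = +2.328 N·m.
Net torque τ = 6.750 N·m.
α = τ/I = 6.750/2.525 = 2.673 rad/s².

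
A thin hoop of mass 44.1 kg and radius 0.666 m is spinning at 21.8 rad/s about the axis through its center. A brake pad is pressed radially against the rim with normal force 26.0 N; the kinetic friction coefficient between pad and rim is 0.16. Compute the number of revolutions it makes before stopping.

≈ 267 revolutions

I = MR² = (44.1)(0.666)² = 19.56 kg·m².
Friction force f = μN = (0.16)(26.0) = 4.160 N at the rim; torque magnitude τ = fR = 2.771 N·m, opposing ω.
|α| = τ/I = 2.771/19.56 = 0.1416 rad/s² (deceleration).
ω² = ω₀² − 2|α|θ with ω = 0 ⇒ θ = ω₀²/(2|α|) = 1678 rad = 267.0 rev.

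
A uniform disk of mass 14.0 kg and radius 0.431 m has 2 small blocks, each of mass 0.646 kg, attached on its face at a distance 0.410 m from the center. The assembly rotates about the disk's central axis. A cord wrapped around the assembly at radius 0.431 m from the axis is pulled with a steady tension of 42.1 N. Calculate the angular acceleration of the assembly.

I_disk = ½MR² = ½(14.0)(0.431)² = 1.300 kg·m².
I_blocks = 2·m·r² = 2(0.646)(0.410)² = 0.2172 kg·m².
Total I = 1.518 kg·m².
τ = F r = (42.1)(0.431) = 18.15 N·m.
α = τ/I = 18.15/1.518 = 11.96 rad/s².

α ≈ 12.0 rad/s²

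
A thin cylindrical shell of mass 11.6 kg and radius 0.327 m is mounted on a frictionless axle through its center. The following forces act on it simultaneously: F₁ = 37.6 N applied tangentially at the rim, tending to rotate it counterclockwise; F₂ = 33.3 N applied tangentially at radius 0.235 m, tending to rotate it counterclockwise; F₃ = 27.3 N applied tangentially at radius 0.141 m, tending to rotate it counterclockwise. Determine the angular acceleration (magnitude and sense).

I = MR² = (11.6)(0.327)² = 1.240 kg·m².
Taking counterclockwise as positive: τ₁ = +(37.6)(0.327) = +12.30 N·m; τ₂ = +(33.3)(0.235) = +7.825 N·m; τ₃ = +(27.3)(0.141) = +3.849 N·m.
Net torque τ = 23.97 N·m.
α = τ/I = 23.97/1.240 = 19.32 rad/s².

α ≈ 19.3 rad/s², counterclockwise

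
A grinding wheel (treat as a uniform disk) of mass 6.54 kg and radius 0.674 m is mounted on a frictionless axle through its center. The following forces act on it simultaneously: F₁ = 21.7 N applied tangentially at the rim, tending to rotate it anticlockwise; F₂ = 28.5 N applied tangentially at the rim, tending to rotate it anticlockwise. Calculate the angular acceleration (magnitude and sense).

α ≈ 22.8 rad/s², anticlockwise

I = ½MR² = (1/2)(6.54)(0.674)² = 1.485 kg·m².
Taking anticlockwise as positive: τ₁ = +(21.7)(0.674) = +14.63 N·m; τ₂ = +(28.5)(0.674) = +19.21 N·m.
Net torque τ = 33.83 N·m.
α = τ/I = 33.83/1.485 = 22.78 rad/s².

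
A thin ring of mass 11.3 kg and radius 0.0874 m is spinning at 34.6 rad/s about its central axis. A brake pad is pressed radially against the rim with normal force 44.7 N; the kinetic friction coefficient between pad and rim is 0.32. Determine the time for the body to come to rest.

t ≈ 2.39 s

I = MR² = (11.3)(0.0874)² = 0.08632 kg·m².
Friction force f = μN = (0.32)(44.7) = 14.30 N at the rim; torque magnitude τ = fR = 1.250 N·m, opposing ω.
|α| = τ/I = 1.250/0.08632 = 14.48 rad/s² (deceleration).
0 = ω₀ − |α|t ⇒ t = ω₀/|α| = 34.6/14.48 = 2.389 s.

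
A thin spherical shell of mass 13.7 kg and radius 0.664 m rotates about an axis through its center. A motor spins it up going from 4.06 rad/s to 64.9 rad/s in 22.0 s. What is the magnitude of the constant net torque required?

I = (2/3)MR² = (2/3)(13.7)(0.664)² = 4.027 kg·m².
α = Δω/Δt = (64.9 − 4.06)/22.0 = 2.765 rad/s².
τ = Iα = (4.027)(2.765) = 11.14 N·m.

τ ≈ 11.1 N·m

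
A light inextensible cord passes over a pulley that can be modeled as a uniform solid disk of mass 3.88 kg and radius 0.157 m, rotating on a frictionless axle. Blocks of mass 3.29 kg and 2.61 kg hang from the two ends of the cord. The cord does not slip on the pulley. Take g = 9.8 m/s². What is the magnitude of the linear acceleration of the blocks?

I = ½MR² = (1/2)(3.88)(0.157)² = 0.04782 kg·m².
Heavier block: m₁g − T₁ = m₁a. Lighter block: T₂ − m₂g = m₂a.
Pulley: (T₁ − T₂)R = Iα = I(a/R), so T₁ − T₂ = (I/R²)a = (1/2)M_p a = 1.940·a.
Adding the three: (m₁ − m₂)g = (m₁ + m₂ + 1.940)a, so a = (3.29 − 2.61)(9.8)/(3.29 + 2.61 + 1.940) = 0.8500 m/s².

a ≈ 0.850 m/s²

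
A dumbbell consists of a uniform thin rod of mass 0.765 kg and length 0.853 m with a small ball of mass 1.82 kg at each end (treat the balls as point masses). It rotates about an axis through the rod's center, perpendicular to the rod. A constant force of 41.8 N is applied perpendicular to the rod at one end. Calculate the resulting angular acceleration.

α ≈ 25.2 rad/s²

I_rod = (1/12)ML² = (1/12)(0.765)(0.853)² = 0.04639 kg·m².
I_balls = 2·m·(L/2)² = 2(1.82)(0.4265)² = 0.6621 kg·m².
Total I = 0.7085 kg·m².
τ = F·(L/2) = (41.8)(0.426) = 17.83 N·m.
α = τ/I = 17.83/0.7085 = 25.16 rad/s².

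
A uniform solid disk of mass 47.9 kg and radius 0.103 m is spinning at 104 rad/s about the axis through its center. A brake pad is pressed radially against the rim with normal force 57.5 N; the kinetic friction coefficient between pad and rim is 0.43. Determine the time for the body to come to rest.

I = ½MR² = (1/2)(47.9)(0.103)² = 0.2541 kg·m².
Friction force f = μN = (0.43)(57.5) = 24.72 N at the rim; torque magnitude τ = fR = 2.547 N·m, opposing ω.
|α| = τ/I = 2.547/0.2541 = 10.02 rad/s² (deceleration).
0 = ω₀ − |α|t ⇒ t = ω₀/|α| = 104/10.02 = 10.38 s.

t ≈ 10.4 s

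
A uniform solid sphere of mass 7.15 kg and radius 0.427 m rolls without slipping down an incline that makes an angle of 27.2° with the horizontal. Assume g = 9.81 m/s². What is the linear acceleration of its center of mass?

a ≈ 3.20 m/s²

Translation along the incline: Mg sinθ − f = Ma.
Rotation about the center: fR = Iα with I = (2/5)MR². No-slip gives a = αR, so f = (I/R²)a = (2/5)M a.
Substituting: Mg sinθ = (1 + 0.4000)Ma, so a = g sinθ/(1 + 0.4000) = (9.81) sin 27.2° / 1.400 = 3.203 m/s².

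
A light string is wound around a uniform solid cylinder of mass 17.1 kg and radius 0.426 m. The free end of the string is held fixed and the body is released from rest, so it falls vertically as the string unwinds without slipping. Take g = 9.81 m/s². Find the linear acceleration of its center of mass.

a ≈ 6.54 m/s²

Translation: Mg − T = Ma. Rotation about the center: TR = Iα with I = ½MR².
With a = αR: T = (I/R²)a = (1/2)M a, so Mg = (1 + 0.5000)Ma.
a = g/(1 + 0.5000) = 9.81/1.500 = 6.540 m/s².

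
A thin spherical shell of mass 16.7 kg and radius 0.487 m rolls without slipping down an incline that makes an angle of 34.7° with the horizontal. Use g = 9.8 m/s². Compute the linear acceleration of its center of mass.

a ≈ 3.35 m/s²

Translation along the incline: Mg sinθ − f = Ma.
Rotation about the center: fR = Iα with I = (2/3)MR². No-slip gives a = αR, so f = (I/R²)a = (2/3)M a.
Substituting: Mg sinθ = (1 + 0.6667)Ma, so a = g sinθ/(1 + 0.6667) = (9.8) sin 34.7° / 1.667 = 3.347 m/s².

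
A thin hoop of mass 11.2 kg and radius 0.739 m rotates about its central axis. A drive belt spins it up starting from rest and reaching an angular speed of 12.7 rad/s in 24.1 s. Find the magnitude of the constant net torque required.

τ ≈ 3.22 N·m

I = MR² = (11.2)(0.739)² = 6.117 kg·m².
α = Δω/Δt = (12.7 − 0)/24.1 = 0.5270 rad/s².
τ = Iα = (6.117)(0.5270) = 3.223 N·m.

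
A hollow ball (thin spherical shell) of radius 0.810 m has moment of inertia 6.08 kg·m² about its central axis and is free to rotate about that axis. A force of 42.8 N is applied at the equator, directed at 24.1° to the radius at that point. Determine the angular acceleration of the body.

Only the tangential component produces torque: τ = F R sinθ = (42.8)(0.810) sin 24.1° = 14.16 N·m.
Newton's second law for rotation, τ = Iα, gives α = τ/I = 14.16/6.080 = 2.328 rad/s².

α ≈ 2.33 rad/s²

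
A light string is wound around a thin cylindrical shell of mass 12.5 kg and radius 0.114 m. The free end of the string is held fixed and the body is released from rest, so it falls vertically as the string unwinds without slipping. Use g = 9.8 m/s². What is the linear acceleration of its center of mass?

a ≈ 4.90 m/s²

Translation: Mg − T = Ma. Rotation about the center: TR = Iα with I = MR².
With a = αR: T = (I/R²)a = M a, so Mg = (1 + 1.000)Ma.
a = g/(1 + 1.000) = 9.8/2.000 = 4.900 m/s².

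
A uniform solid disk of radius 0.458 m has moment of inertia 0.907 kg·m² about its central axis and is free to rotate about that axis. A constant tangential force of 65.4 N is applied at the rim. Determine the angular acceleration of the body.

α ≈ 33.0 rad/s²

τ = F R = (65.4)(0.458) = 29.95 N·m.
From τ = Iα: α = 29.95/0.9070 = 33.02 rad/s².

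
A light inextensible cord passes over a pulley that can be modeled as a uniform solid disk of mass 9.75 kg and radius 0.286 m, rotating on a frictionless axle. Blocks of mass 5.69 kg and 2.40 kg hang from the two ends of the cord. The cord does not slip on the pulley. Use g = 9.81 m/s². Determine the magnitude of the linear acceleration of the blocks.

I = ½MR² = (1/2)(9.75)(0.286)² = 0.3988 kg·m².
Heavier block: m₁g − T₁ = m₁a. Lighter block: T₂ − m₂g = m₂a.
Pulley: (T₁ − T₂)R = Iα = I(a/R), so T₁ − T₂ = (I/R²)a = (1/2)M_p a = 4.875·a.
Adding the three: (m₁ − m₂)g = (m₁ + m₂ + 4.875)a, so a = (5.69 − 2.40)(9.81)/(5.69 + 2.40 + 4.875) = 2.489 m/s².

a ≈ 2.49 m/s²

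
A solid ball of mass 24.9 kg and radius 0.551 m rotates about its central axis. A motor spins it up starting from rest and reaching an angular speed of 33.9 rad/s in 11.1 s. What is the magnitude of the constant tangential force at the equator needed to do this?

I = (2/5)MR² = (2/5)(24.9)(0.551)² = 3.024 kg·m².
α = Δω/Δt = (33.9 − 0)/11.1 = 3.054 rad/s².
The required torque is τ = Iα = (3.024)(3.054) = 9.235 N·m.
A tangential force at the equator gives τ = FR, so F = τ/R = 9.235/0.551 = 16.76 N.

F ≈ 16.8 N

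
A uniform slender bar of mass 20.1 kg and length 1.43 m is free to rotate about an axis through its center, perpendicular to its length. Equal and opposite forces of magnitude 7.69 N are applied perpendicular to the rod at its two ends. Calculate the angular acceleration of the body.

α ≈ 3.21 rad/s²

I = (1/12)ML² = (1/12)(20.1)(1.43)² = 3.425 kg·m².
The couple gives τ = F·(L/2) + F·(L/2) = F L = (7.69)(1.43) = 11.00 N·m.
From τ = Iα: α = 11.00/3.425 = 3.211 rad/s².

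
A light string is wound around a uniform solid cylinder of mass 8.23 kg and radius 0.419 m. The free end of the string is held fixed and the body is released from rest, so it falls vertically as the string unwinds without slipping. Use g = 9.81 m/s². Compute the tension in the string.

T ≈ 26.9 N

Translation: Mg − T = Ma. Rotation about the center: TR = Iα with I = ½MR².
With a = αR: T = (I/R²)a = (1/2)M a, so Mg = (1 + 0.5000)Ma.
a = g/(1 + 0.5000) = 9.81/1.500 = 6.540 m/s².
T = 0.5000·M·a = (0.5000)(8.23)(6.540) = 26.91 N.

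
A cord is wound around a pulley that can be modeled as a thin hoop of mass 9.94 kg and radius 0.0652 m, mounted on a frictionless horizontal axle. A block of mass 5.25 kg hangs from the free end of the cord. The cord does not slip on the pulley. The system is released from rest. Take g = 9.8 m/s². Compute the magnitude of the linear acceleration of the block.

I = MR² = (9.94)(0.0652)² = 0.04226 kg·m².
Block: mg − T = ma. Pulley: TR = Iα. No-slip: a = αR, so T = (I/R²)a = 9.940·a.
Then mg = (m + 9.940)a, so a = (5.25)(9.8)/(5.25 + 9.940) = 3.387 m/s².

a ≈ 3.39 m/s²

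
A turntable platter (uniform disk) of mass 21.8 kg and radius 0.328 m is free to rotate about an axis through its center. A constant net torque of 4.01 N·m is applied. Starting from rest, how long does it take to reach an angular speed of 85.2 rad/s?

t ≈ 24.9 s

I = ½MR² = (1/2)(21.8)(0.328)² = 1.173 kg·m².
α = τ/I = 4.01/1.173 = 3.420 rad/s².
ω = αt ⇒ t = ω/α = 85.2/3.420 = 24.92 s.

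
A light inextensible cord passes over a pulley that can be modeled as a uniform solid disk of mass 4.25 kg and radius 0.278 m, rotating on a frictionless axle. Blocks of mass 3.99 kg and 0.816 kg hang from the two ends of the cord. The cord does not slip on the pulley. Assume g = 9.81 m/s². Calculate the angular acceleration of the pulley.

α ≈ 16.2 rad/s²

I = ½MR² = (1/2)(4.25)(0.278)² = 0.1642 kg·m².
Heavier block: m₁g − T₁ = m₁a. Lighter block: T₂ − m₂g = m₂a.
Pulley: (T₁ − T₂)R = Iα = I(a/R), so T₁ − T₂ = (I/R²)a = (1/2)M_p a = 2.125·a.
Adding the three: (m₁ − m₂)g = (m₁ + m₂ + 2.125)a, so a = (3.99 − 0.816)(9.81)/(3.99 + 0.816 + 2.125) = 4.492 m/s².
α = a/R = 4.492/0.278 = 16.16 rad/s².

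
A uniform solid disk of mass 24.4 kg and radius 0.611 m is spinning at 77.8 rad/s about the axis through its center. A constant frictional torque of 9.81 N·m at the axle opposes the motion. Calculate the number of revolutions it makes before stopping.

I = ½MR² = (1/2)(24.4)(0.611)² = 4.555 kg·m².
The net torque has magnitude 9.81 N·m, opposing ω.
|α| = τ/I = 9.810/4.555 = 2.154 rad/s² (deceleration).
ω² = ω₀² − 2|α|θ with ω = 0 ⇒ θ = ω₀²/(2|α|) = 1405 rad = 223.6 rev.

≈ 224 revolutions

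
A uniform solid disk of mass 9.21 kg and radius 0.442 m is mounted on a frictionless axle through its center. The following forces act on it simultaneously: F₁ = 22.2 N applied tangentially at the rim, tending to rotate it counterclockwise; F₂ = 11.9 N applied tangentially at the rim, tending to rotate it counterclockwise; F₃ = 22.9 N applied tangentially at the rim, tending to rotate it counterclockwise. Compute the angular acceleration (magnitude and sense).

α ≈ 28.0 rad/s², counterclockwise

I = ½MR² = (1/2)(9.21)(0.442)² = 0.8997 kg·m².
Taking counterclockwise as positive: τ₁ = +(22.2)(0.442) = +9.812 N·m; τ₂ = +(11.9)(0.442) = +5.260 N·m; τ₃ = +(22.9)(0.442) = +10.12 N·m.
Net torque τ = 25.19 N·m.
α = τ/I = 25.19/0.8997 = 28.00 rad/s².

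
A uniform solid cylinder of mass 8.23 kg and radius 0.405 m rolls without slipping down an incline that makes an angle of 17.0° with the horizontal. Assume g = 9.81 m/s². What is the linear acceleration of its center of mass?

Translation along the incline: Mg sinθ − f = Ma.
Rotation about the center: fR = Iα with I = ½MR². No-slip gives a = αR, so f = (I/R²)a = (1/2)M a.
Substituting: Mg sinθ = (1 + 0.5000)Ma, so a = g sinθ/(1 + 0.5000) = (9.81) sin 17.0° / 1.500 = 1.912 m/s².

a ≈ 1.91 m/s²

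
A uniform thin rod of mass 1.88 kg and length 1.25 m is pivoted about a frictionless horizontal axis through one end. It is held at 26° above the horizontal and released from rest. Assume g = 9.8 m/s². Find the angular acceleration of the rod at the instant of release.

About the pivot, I = (1/3)ML² = (1/3)(1.88)(1.25)² = 0.9792 kg·m².
The weight acts at the center, a distance L/2 = 0.6250 m from the pivot; τ = Mg(L/2) cos 26° = 10.35 N·m.
α = τ/I = 10.35/0.9792 = 10.57 rad/s².
(Equivalently α = (3g/(2L)) cos 26° = 10.57 rad/s².)

α ≈ 10.6 rad/s²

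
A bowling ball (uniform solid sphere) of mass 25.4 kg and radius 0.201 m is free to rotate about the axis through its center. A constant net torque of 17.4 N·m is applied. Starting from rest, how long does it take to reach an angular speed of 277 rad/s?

t ≈ 6.53 s

I = (2/5)MR² = (2/5)(25.4)(0.201)² = 0.4105 kg·m².
α = τ/I = 17.4/0.4105 = 42.39 rad/s².
ω = αt ⇒ t = ω/α = 277/42.39 = 6.535 s.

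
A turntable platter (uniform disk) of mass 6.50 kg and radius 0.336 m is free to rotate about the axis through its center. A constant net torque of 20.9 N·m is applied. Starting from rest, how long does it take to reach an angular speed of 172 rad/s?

t ≈ 3.02 s

I = ½MR² = (1/2)(6.50)(0.336)² = 0.3669 kg·m².
α = τ/I = 20.9/0.3669 = 56.96 rad/s².
ω = αt ⇒ t = ω/α = 172/56.96 = 3.020 s.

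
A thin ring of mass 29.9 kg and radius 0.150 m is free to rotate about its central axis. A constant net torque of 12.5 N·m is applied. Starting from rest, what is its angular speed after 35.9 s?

ω ≈ 667 rad/s

I = MR² = (29.9)(0.150)² = 0.6727 kg·m².
α = τ/I = 12.5/0.6727 = 18.58 rad/s².
ω = ω₀ + αt = 0 + (18.58)(35.9) = 667.0 rad/s.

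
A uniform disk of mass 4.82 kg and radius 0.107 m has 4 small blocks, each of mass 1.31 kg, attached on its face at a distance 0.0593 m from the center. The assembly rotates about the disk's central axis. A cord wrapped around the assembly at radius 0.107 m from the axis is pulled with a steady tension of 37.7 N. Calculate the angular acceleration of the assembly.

I_disk = ½MR² = ½(4.82)(0.107)² = 0.02759 kg·m².
I_blocks = 4·m·r² = 4(1.31)(0.0593)² = 0.01843 kg·m².
Total I = 0.04602 kg·m².
τ = F r = (37.7)(0.107) = 4.034 N·m.
α = τ/I = 4.034/0.04602 = 87.66 rad/s².

α ≈ 87.7 rad/s²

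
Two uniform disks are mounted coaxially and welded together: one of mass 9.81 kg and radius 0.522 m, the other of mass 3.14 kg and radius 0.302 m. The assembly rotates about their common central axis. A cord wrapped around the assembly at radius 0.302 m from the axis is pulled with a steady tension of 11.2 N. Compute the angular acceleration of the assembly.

I = ½M₁R₁² + ½M₂R₂² = ½(9.81)(0.522)² + ½(3.14)(0.302)² = 1.480 kg·m².
τ = F r = (11.2)(0.302) = 3.382 N·m.
α = τ/I = 3.382/1.480 = 2.286 rad/s².

α ≈ 2.29 rad/s²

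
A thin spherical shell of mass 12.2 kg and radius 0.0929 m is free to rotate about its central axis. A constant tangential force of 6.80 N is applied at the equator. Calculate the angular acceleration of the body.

I = (2/3)MR² = (2/3)(12.2)(0.0929)² = 0.07019 kg·m².
τ = F R = (6.80)(0.0929) = 0.6317 N·m.
Newton's second law for rotation, τ = Iα, gives α = τ/I = 0.6317/0.07019 = 9.000 rad/s².

α ≈ 9.00 rad/s²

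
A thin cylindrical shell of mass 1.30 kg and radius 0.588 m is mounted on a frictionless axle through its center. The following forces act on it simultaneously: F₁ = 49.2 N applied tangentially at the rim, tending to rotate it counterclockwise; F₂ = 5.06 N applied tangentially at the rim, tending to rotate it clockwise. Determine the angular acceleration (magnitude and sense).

I = MR² = (1.30)(0.588)² = 0.4495 kg·m².
Taking counterclockwise as positive: τ₁ = +(49.2)(0.588) = +28.93 N·m; τ₂ = −(5.06)(0.588) = −2.975 N·m.
Net torque τ = 25.95 N·m.
α = τ/I = 25.95/0.4495 = 57.74 rad/s².

α ≈ 57.7 rad/s², counterclockwise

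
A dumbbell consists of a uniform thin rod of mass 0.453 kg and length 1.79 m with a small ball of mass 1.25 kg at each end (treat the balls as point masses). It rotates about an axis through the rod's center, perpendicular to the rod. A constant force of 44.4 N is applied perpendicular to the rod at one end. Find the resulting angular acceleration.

I_rod = (1/12)ML² = (1/12)(0.453)(1.79)² = 0.1210 kg·m².
I_balls = 2·m·(L/2)² = 2(1.25)(0.8950)² = 2.003 kg·m².
Total I = 2.124 kg·m².
τ = F·(L/2) = (44.4)(0.895) = 39.74 N·m.
α = τ/I = 39.74/2.124 = 18.71 rad/s².

α ≈ 18.7 rad/s²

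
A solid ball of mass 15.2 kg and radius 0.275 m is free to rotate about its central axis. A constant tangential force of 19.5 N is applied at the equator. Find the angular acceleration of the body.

I = (2/5)MR² = (2/5)(15.2)(0.275)² = 0.4598 kg·m².
τ = F R = (19.5)(0.275) = 5.363 N·m.
From τ = Iα: α = 5.363/0.4598 = 11.66 rad/s².

α ≈ 11.7 rad/s²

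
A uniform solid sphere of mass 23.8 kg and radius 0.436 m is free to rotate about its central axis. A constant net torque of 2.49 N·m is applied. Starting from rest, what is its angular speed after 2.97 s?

I = (2/5)MR² = (2/5)(23.8)(0.436)² = 1.810 kg·m².
α = τ/I = 2.49/1.810 = 1.376 rad/s².
ω = ω₀ + αt = 0 + (1.376)(2.97) = 4.086 rad/s.

ω ≈ 4.09 rad/s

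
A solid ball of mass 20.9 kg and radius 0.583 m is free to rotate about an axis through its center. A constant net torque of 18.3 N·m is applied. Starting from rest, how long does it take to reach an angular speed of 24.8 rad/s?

I = (2/5)MR² = (2/5)(20.9)(0.583)² = 2.841 kg·m².
α = τ/I = 18.3/2.841 = 6.440 rad/s².
ω = αt ⇒ t = ω/α = 24.8/6.440 = 3.851 s.

t ≈ 3.85 s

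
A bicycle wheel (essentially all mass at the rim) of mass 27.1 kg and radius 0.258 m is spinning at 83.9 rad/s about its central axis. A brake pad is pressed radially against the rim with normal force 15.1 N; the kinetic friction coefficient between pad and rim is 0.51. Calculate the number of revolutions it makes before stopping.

I = MR² = (27.1)(0.258)² = 1.804 kg·m².
Friction force f = μN = (0.51)(15.1) = 7.701 N at the rim; torque magnitude τ = fR = 1.987 N·m, opposing ω.
|α| = τ/I = 1.987/1.804 = 1.101 rad/s² (deceleration).
ω² = ω₀² − 2|α|θ with ω = 0 ⇒ θ = ω₀²/(2|α|) = 3195 rad = 508.6 rev.

≈ 509 revolutions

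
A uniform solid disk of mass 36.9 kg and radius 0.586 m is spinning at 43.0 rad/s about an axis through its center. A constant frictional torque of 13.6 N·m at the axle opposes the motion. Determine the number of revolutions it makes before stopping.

≈ 68.5 revolutions

I = ½MR² = (1/2)(36.9)(0.586)² = 6.336 kg·m².
The net torque has magnitude 13.6 N·m, opposing ω.
|α| = τ/I = 13.60/6.336 = 2.147 rad/s² (deceleration).
ω² = ω₀² − 2|α|θ with ω = 0 ⇒ θ = ω₀²/(2|α|) = 430.7 rad = 68.55 rev.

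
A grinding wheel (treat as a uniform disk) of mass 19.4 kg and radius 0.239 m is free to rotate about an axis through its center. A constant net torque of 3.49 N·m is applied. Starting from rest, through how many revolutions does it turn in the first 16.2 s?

I = ½MR² = (1/2)(19.4)(0.239)² = 0.5541 kg·m².
α = τ/I = 3.49/0.5541 = 6.299 rad/s².
θ = ½αt² = ½(6.299)(16.2)² = 826.5 rad.
Revolutions = θ/(2π) = 131.5.

≈ 132 revolutions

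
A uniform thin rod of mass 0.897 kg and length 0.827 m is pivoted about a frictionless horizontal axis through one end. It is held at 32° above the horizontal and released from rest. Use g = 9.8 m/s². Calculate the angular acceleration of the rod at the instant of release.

α ≈ 15.1 rad/s²

About the pivot, I = (1/3)ML² = (1/3)(0.897)(0.827)² = 0.2045 kg·m².
The weight acts at the center, a distance L/2 = 0.4135 m from the pivot; τ = Mg(L/2) cos 32° = 3.083 N·m.
α = τ/I = 3.083/0.2045 = 15.07 rad/s².
(Equivalently α = (3g/(2L)) cos 32° = 15.07 rad/s².)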